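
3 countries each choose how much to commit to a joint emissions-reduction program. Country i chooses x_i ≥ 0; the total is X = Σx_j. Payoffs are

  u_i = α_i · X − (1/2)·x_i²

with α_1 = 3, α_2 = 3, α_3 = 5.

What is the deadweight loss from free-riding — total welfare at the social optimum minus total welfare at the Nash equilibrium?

82

Country i's FOC: ∂u_i/∂x_i = α_i − x_i = 0, so x_i* = α_i.
NE contributions = (3, 3, 5); X = 11.
W^NE = (Σα)·X − ½Σα_i² = 11² − ½·43 = 99.5.
Planner sets x_i = Σα_j = 11 for every i, so X^SO = 3·11 = 33.
W^SO = (Σα)·X^SO − ½·3·(Σα)² = (3/2)·11² = 181.5.
Deadweight loss = W^SO − W^NE = 82.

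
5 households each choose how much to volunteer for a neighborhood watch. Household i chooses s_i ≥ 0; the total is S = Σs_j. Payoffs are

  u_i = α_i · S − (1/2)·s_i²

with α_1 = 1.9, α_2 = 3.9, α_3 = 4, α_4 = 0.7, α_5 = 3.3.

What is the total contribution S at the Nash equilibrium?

13.8

Household i's FOC: ∂u_i/∂s_i = α_i − s_i = 0, so s_i* = α_i.
NE contributions = (1.9, 3.9, 4, 0.7, 3.3); S = 13.8.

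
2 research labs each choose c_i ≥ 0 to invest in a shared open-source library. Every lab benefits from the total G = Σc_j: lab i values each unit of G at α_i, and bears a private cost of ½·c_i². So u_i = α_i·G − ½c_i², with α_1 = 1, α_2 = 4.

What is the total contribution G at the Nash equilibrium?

5

Lab i's FOC: ∂u_i/∂c_i = α_i − c_i = 0, so c_i* = α_i.
NE contributions = (1, 4); G = 5.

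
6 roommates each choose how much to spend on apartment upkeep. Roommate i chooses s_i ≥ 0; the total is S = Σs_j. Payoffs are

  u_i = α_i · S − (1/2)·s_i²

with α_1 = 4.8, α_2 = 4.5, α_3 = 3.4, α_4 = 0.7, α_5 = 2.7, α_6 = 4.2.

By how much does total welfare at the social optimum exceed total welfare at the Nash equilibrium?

Roommate i's FOC: ∂u_i/∂s_i = α_i − s_i = 0, so s_i* = α_i.
NE contributions = (4.8, 4.5, 3.4, 0.7, 2.7, 4.2); S = 20.3.
W^NE = (Σα)·S − ½Σα_i² = 20.3² − ½·80.27 = 371.955.
Planner sets s_i = Σα_j = 20.3 for every i, so S^SO = 6·20.3 = 121.8.
W^SO = (Σα)·S^SO − ½·6·(Σα)² = (6/2)·20.3² = 1236.27.
Deadweight loss = W^SO − W^NE = 864.315.

864.315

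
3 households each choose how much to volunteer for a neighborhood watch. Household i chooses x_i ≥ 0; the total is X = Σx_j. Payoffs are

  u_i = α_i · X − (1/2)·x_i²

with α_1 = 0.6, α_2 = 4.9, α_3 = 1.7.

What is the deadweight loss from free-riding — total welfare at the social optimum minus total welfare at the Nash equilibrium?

Household i's FOC: ∂u_i/∂x_i = α_i − x_i = 0, so x_i* = α_i.
NE contributions = (0.6, 4.9, 1.7); X = 7.2.
W^NE = (Σα)·X − ½Σα_i² = 7.2² − ½·27.26 = 38.21.
Planner sets x_i = Σα_j = 7.2 for every i, so X^SO = 3·7.2 = 21.6.
W^SO = (Σα)·X^SO − ½·3·(Σα)² = (3/2)·7.2² = 77.76.
Deadweight loss = W^SO − W^NE = 39.55.

39.55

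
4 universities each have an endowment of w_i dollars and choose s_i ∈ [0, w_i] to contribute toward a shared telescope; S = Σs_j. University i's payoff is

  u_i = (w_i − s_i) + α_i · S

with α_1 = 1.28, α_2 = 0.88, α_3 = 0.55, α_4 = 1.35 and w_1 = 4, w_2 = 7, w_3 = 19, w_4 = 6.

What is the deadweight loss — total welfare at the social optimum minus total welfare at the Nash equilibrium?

∂u_i/∂s_i = α_i − 1, so university i contributes w_i if α_i > 1, else 0.
α_i > 1 for i ∈ {1, 4}; NE contributions (4, 0, 0, 6), S = 10.
W^NE = Σw_i − S^NE + (Σα_i)·S^NE = 36 + 3.06·10 = 66.6.
Planner: ∂(Σu_j)/∂s_i = Σα_j − 1 = 3.06 > 0, so everyone contributes w_i; S^SO = 36, W^SO = 36 + 3.06·36 = 146.16.
Deadweight loss = 79.56.

79.56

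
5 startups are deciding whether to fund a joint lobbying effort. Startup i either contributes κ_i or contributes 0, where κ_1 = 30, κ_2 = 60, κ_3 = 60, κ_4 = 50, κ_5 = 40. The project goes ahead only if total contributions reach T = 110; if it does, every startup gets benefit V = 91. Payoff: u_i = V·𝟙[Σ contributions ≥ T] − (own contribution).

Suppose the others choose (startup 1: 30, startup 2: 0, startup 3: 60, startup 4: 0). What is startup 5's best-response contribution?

Others' total = 90. Contributing 40 brings total to 130 ≥ 110: gain V − κ_5 = 51.
Best response: 40.

40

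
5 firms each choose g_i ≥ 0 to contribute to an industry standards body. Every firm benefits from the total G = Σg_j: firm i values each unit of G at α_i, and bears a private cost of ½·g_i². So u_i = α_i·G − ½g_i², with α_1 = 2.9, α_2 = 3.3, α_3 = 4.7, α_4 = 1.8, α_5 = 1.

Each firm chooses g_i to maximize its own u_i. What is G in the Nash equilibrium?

Firm i's FOC: ∂u_i/∂g_i = α_i − g_i = 0, so g_i* = α_i.
NE contributions = (2.9, 3.3, 4.7, 1.8, 1); G = 13.7.

13.7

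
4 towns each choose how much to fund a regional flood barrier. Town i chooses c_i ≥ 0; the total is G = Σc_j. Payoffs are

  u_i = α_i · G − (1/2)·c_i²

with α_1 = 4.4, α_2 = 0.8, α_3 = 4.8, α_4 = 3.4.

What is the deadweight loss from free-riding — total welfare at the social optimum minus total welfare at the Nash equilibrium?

206.86

Town i's FOC: ∂u_i/∂c_i = α_i − c_i = 0, so c_i* = α_i.
NE contributions = (4.4, 0.8, 4.8, 3.4); G = 13.4.
W^NE = (Σα)·G − ½Σα_i² = 13.4² − ½·54.6 = 152.26.
Planner sets c_i = Σα_j = 13.4 for every i, so G^SO = 4·13.4 = 53.6.
W^SO = (Σα)·G^SO − ½·4·(Σα)² = (4/2)·13.4² = 359.12.
Deadweight loss = W^SO − W^NE = 206.86.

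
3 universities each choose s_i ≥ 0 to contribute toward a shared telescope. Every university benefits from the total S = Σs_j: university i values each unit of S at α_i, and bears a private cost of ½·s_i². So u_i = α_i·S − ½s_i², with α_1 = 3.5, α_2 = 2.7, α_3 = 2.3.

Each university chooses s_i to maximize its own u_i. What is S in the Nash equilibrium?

8.5

University i's FOC: ∂u_i/∂s_i = α_i − s_i = 0, so s_i* = α_i.
NE contributions = (3.5, 2.7, 2.3); S = 8.5.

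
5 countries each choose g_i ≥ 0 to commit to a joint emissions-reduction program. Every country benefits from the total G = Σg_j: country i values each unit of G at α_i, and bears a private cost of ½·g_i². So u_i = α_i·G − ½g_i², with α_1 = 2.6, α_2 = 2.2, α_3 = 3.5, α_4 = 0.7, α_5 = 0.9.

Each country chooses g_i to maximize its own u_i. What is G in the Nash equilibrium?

Country i's FOC: ∂u_i/∂g_i = α_i − g_i = 0, so g_i* = α_i.
NE contributions = (2.6, 2.2, 3.5, 0.7, 0.9); G = 9.9.

9.9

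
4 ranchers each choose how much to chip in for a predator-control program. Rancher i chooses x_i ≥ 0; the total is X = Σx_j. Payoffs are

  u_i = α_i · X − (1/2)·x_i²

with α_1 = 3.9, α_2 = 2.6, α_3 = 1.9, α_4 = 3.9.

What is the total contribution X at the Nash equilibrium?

12.3

Rancher i's FOC: ∂u_i/∂x_i = α_i − x_i = 0, so x_i* = α_i.
NE contributions = (3.9, 2.6, 1.9, 3.9); X = 12.3.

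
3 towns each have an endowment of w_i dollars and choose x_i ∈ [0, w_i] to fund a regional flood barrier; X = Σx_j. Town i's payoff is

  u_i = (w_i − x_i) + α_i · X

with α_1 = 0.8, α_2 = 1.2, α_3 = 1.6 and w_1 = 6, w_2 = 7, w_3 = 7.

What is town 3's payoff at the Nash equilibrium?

22.4

∂u_i/∂x_i = α_i − 1, so town i contributes w_i if α_i > 1, else 0.
α_i > 1 for i ∈ {2, 3}; NE contributions (0, 7, 7), X = 14.
u_3 = (7 − 7) + 1.6·14 = 22.4.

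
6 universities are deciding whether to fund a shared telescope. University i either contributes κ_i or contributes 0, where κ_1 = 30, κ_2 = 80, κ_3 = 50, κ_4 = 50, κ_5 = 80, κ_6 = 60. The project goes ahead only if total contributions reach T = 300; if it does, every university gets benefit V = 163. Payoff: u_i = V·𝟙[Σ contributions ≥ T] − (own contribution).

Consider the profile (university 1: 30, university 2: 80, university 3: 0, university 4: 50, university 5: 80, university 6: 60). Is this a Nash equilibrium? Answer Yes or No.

Yes

Total = 300 ≥ 300: provided.
University 1 (pledges 30, payoff 133): dropping to 0 → total 270, payoff 0. No gain.
University 2 (pledges 80, payoff 83): dropping to 0 → total 220, payoff 0. No gain.
University 3 (pledges 0, payoff 163): pledging 50 → total 350, payoff 113. No gain.
University 4 (pledges 50, payoff 113): dropping to 0 → total 250, payoff 0. No gain.
University 5 (pledges 80, payoff 83): dropping to 0 → total 220, payoff 0. No gain.
University 6 (pledges 60, payoff 103): dropping to 0 → total 240, payoff 0. No gain.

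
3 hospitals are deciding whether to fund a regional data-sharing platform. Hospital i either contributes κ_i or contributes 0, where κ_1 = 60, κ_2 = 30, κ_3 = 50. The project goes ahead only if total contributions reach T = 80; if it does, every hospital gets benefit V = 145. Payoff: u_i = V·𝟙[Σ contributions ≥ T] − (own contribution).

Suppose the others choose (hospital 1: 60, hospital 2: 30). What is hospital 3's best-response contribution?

0

Others' total = 90 ≥ 80; contributing adds cost 50 for no extra benefit.
Best response: 0.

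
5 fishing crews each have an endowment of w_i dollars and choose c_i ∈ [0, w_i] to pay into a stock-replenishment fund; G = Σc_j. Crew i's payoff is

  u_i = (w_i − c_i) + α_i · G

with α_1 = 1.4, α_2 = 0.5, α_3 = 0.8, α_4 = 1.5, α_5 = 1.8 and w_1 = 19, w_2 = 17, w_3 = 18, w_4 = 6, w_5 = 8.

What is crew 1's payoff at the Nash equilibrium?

∂u_i/∂c_i = α_i − 1, so crew i contributes w_i if α_i > 1, else 0.
α_i > 1 for i ∈ {1, 4, 5}; NE contributions (19, 0, 0, 6, 8), G = 33.
u_1 = (19 − 19) + 1.4·33 = 46.2.

46.2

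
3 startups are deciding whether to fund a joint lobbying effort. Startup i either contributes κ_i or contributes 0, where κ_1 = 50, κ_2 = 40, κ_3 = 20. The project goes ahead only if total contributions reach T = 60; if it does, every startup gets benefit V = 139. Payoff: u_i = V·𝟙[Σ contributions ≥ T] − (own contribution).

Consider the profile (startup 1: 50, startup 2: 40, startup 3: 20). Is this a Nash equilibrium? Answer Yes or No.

No

Total = 110 ≥ 60: provided.
Startup 1 (pledges 50, payoff 89): dropping to 0 → total 60, payoff 139. Profitable deviation.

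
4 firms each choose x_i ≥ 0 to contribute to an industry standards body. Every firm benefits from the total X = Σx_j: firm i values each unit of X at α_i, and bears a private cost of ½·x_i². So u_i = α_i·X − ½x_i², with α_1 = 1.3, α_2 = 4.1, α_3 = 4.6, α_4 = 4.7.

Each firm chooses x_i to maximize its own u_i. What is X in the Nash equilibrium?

14.7

Firm i's FOC: ∂u_i/∂x_i = α_i − x_i = 0, so x_i* = α_i.
NE contributions = (1.3, 4.1, 4.6, 4.7); X = 14.7.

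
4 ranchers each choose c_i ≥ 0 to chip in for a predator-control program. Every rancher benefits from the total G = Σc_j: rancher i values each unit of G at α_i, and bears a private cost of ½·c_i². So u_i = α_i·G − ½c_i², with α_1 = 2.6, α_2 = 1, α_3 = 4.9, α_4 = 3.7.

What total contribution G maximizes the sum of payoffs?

48.8

Planner FOC: ∂(Σu_j)/∂c_i = (Σα_j) − c_i = 0, so c_i^SO = Σα_j = 12.2 for every i; G^SO = 48.8.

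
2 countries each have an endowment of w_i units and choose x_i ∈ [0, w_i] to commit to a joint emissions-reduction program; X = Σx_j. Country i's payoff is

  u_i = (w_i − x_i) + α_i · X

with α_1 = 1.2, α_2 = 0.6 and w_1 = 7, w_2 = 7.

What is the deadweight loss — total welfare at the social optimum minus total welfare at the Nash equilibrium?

∂u_i/∂x_i = α_i − 1, so country i contributes w_i if α_i > 1, else 0.
α_i > 1 for i ∈ {1}; NE contributions (7, 0), X = 7.
W^NE = Σw_i − X^NE + (Σα_i)·X^NE = 14 + 0.8·7 = 19.6.
Planner: ∂(Σu_j)/∂x_i = Σα_j − 1 = 0.8 > 0, so everyone contributes w_i; X^SO = 14, W^SO = 14 + 0.8·14 = 25.2.
Deadweight loss = 5.6.

5.6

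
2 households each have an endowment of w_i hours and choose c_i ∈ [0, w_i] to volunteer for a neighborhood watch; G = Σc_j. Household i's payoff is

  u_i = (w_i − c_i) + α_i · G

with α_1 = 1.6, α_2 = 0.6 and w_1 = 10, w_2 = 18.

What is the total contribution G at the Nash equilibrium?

10

∂u_i/∂c_i = α_i − 1, so household i contributes w_i if α_i > 1, else 0.
α_i > 1 for i ∈ {1}; NE contributions (10, 0), G = 10.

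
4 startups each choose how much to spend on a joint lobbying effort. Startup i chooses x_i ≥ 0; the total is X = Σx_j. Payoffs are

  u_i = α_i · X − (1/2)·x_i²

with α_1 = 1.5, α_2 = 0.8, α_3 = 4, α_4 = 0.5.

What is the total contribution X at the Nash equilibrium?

Startup i's FOC: ∂u_i/∂x_i = α_i − x_i = 0, so x_i* = α_i.
NE contributions = (1.5, 0.8, 4, 0.5); X = 6.8.

6.8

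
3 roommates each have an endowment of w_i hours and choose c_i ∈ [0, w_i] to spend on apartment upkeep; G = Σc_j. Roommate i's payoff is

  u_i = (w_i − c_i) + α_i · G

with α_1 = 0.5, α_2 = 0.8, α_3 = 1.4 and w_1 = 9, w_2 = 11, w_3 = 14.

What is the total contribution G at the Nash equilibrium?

∂u_i/∂c_i = α_i − 1, so roommate i contributes w_i if α_i > 1, else 0.
α_i > 1 for i ∈ {3}; NE contributions (0, 0, 14), G = 14.

14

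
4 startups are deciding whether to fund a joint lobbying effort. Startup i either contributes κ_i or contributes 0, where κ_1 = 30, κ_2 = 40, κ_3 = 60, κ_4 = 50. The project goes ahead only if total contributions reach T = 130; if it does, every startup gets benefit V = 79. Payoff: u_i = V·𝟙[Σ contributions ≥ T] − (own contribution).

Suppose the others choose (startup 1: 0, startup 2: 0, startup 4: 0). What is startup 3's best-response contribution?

Others' total = 0. Even contributing 60 gives 60 < 130: no benefit either way.
Best response: 0.

0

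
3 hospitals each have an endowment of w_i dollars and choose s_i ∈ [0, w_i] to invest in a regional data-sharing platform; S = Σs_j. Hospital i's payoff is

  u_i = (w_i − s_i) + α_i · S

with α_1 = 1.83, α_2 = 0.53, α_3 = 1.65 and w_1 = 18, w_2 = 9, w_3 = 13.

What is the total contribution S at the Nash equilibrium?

31

∂u_i/∂s_i = α_i − 1, so hospital i contributes w_i if α_i > 1, else 0.
α_i > 1 for i ∈ {1, 3}; NE contributions (18, 0, 13), S = 31.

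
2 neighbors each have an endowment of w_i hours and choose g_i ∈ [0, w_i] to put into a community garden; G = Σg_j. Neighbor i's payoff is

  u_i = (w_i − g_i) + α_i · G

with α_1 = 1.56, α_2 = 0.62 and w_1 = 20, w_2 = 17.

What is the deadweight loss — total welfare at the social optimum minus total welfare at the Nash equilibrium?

∂u_i/∂g_i = α_i − 1, so neighbor i contributes w_i if α_i > 1, else 0.
α_i > 1 for i ∈ {1}; NE contributions (20, 0), G = 20.
W^NE = Σw_i − G^NE + (Σα_i)·G^NE = 37 + 1.18·20 = 60.6.
Planner: ∂(Σu_j)/∂g_i = Σα_j − 1 = 1.18 > 0, so everyone contributes w_i; G^SO = 37, W^SO = 37 + 1.18·37 = 80.66.
Deadweight loss = 20.06.

20.06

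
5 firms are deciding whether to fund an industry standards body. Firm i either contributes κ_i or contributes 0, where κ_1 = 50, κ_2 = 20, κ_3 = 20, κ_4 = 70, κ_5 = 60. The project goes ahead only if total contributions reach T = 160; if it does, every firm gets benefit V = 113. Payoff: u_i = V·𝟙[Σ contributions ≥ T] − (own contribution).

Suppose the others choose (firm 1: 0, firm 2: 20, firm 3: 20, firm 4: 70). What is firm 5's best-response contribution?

60

Others' total = 110. Contributing 60 brings total to 170 ≥ 160: gain V − κ_5 = 53.
Best response: 60.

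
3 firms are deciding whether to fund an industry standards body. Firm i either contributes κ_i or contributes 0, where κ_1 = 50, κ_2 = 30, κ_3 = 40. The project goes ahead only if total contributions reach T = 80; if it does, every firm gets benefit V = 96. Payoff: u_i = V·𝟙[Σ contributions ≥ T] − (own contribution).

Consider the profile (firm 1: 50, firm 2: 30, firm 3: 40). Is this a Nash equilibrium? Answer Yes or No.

No

Total = 120 ≥ 80: provided.
Firm 1 (pledges 50, payoff 46): dropping to 0 → total 70, payoff 0. No gain.
Firm 2 (pledges 30, payoff 66): dropping to 0 → total 90, payoff 96. Profitable deviation.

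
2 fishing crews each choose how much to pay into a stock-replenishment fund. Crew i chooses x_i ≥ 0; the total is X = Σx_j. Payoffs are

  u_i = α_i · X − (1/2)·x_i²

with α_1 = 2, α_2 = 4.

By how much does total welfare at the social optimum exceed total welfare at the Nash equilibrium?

10

Crew i's FOC: ∂u_i/∂x_i = α_i − x_i = 0, so x_i* = α_i.
NE contributions = (2, 4); X = 6.
W^NE = (Σα)·X − ½Σα_i² = 6² − ½·20 = 26.
Planner sets x_i = Σα_j = 6 for every i, so X^SO = 2·6 = 12.
W^SO = (Σα)·X^SO − ½·2·(Σα)² = (2/2)·6² = 36.
Deadweight loss = W^SO − W^NE = 10.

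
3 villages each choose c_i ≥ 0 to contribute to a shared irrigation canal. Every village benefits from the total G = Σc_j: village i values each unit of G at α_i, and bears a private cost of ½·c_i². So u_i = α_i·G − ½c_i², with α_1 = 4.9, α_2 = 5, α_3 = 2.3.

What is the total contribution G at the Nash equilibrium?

Village i's FOC: ∂u_i/∂c_i = α_i − c_i = 0, so c_i* = α_i.
NE contributions = (4.9, 5, 2.3); G = 12.2.

12.2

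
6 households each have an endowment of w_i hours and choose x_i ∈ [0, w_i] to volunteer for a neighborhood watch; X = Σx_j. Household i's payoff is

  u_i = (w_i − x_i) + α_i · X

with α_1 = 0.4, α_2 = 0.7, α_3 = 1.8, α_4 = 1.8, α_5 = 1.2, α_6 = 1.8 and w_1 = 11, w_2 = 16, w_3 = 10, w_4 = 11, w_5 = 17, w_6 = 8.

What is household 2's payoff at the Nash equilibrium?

∂u_i/∂x_i = α_i − 1, so household i contributes w_i if α_i > 1, else 0.
α_i > 1 for i ∈ {3, 4, 5, 6}; NE contributions (0, 0, 10, 11, 17, 8), X = 46.
u_2 = (16 − 0) + 0.7·46 = 48.2.

48.2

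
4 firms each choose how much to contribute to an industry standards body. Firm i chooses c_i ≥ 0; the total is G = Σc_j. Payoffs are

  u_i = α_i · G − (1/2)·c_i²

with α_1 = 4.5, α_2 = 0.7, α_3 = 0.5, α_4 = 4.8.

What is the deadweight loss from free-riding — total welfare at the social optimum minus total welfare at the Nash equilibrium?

132.265

Firm i's FOC: ∂u_i/∂c_i = α_i − c_i = 0, so c_i* = α_i.
NE contributions = (4.5, 0.7, 0.5, 4.8); G = 10.5.
W^NE = (Σα)·G − ½Σα_i² = 10.5² − ½·44.03 = 88.235.
Planner sets c_i = Σα_j = 10.5 for every i, so G^SO = 4·10.5 = 42.
W^SO = (Σα)·G^SO − ½·4·(Σα)² = (4/2)·10.5² = 220.5.
Deadweight loss = W^SO − W^NE = 132.265.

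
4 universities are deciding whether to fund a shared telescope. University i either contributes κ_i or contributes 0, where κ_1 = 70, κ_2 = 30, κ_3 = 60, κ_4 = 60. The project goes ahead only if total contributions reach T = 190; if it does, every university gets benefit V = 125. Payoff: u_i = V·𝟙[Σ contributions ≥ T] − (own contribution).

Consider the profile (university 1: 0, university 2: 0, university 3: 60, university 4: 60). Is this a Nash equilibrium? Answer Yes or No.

No

Total = 120 < 190: not provided.
University 1 (pledges 0, payoff 0): pledging 70 → total 190, payoff 55. Profitable deviation.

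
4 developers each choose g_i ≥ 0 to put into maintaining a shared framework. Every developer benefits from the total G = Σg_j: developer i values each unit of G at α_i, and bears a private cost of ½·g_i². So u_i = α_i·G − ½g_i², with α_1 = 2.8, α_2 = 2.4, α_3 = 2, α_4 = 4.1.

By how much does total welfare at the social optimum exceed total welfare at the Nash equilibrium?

144.895

Developer i's FOC: ∂u_i/∂g_i = α_i − g_i = 0, so g_i* = α_i.
NE contributions = (2.8, 2.4, 2, 4.1); G = 11.3.
W^NE = (Σα)·G − ½Σα_i² = 11.3² − ½·34.41 = 110.485.
Planner sets g_i = Σα_j = 11.3 for every i, so G^SO = 4·11.3 = 45.2.
W^SO = (Σα)·G^SO − ½·4·(Σα)² = (4/2)·11.3² = 255.38.
Deadweight loss = W^SO − W^NE = 144.895.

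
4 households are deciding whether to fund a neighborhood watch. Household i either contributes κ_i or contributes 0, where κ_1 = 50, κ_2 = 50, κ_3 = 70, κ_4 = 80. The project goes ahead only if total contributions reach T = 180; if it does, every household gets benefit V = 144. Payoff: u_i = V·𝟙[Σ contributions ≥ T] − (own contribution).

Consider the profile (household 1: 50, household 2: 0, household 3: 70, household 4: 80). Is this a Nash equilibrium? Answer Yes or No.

Yes

Total = 200 ≥ 180: provided.
Household 1 (pledges 50, payoff 94): dropping to 0 → total 150, payoff 0. No gain.
Household 2 (pledges 0, payoff 144): pledging 50 → total 250, payoff 94. No gain.
Household 3 (pledges 70, payoff 74): dropping to 0 → total 130, payoff 0. No gain.
Household 4 (pledges 80, payoff 64): dropping to 0 → total 120, payoff 0. No gain.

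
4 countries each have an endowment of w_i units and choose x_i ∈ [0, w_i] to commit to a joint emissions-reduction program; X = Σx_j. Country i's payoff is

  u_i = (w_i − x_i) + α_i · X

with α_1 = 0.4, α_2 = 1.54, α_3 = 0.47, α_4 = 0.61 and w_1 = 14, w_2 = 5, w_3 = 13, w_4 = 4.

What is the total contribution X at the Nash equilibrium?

∂u_i/∂x_i = α_i − 1, so country i contributes w_i if α_i > 1, else 0.
α_i > 1 for i ∈ {2}; NE contributions (0, 5, 0, 0), X = 5.

5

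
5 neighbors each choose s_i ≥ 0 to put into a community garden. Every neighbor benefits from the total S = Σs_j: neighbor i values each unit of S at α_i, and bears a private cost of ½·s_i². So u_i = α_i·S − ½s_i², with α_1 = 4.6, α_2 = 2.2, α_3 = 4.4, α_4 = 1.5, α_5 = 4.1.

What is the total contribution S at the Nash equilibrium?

16.8

Neighbor i's FOC: ∂u_i/∂s_i = α_i − s_i = 0, so s_i* = α_i.
NE contributions = (4.6, 2.2, 4.4, 1.5, 4.1); S = 16.8.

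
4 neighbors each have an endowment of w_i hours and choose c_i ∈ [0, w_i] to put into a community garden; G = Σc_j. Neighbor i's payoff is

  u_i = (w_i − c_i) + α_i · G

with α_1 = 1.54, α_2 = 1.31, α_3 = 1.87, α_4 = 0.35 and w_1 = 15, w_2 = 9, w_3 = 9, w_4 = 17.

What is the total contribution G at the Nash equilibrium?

33

∂u_i/∂c_i = α_i − 1, so neighbor i contributes w_i if α_i > 1, else 0.
α_i > 1 for i ∈ {1, 2, 3}; NE contributions (15, 9, 9, 0), G = 33.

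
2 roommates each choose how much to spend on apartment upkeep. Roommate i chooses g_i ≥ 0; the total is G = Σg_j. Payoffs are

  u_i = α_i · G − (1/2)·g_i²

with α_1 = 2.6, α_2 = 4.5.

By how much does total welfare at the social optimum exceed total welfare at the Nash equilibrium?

13.505

Roommate i's FOC: ∂u_i/∂g_i = α_i − g_i = 0, so g_i* = α_i.
NE contributions = (2.6, 4.5); G = 7.1.
W^NE = (Σα)·G − ½Σα_i² = 7.1² − ½·27.01 = 36.905.
Planner sets g_i = Σα_j = 7.1 for every i, so G^SO = 2·7.1 = 14.2.
W^SO = (Σα)·G^SO − ½·2·(Σα)² = (2/2)·7.1² = 50.41.
Deadweight loss = W^SO − W^NE = 13.505.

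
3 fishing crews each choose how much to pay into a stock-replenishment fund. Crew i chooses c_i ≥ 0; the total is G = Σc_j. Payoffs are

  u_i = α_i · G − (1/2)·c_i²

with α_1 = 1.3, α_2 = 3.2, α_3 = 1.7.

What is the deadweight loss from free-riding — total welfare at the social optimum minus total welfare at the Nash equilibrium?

Crew i's FOC: ∂u_i/∂c_i = α_i − c_i = 0, so c_i* = α_i.
NE contributions = (1.3, 3.2, 1.7); G = 6.2.
W^NE = (Σα)·G − ½Σα_i² = 6.2² − ½·14.82 = 31.03.
Planner sets c_i = Σα_j = 6.2 for every i, so G^SO = 3·6.2 = 18.6.
W^SO = (Σα)·G^SO − ½·3·(Σα)² = (3/2)·6.2² = 57.66.
Deadweight loss = W^SO − W^NE = 26.63.

26.63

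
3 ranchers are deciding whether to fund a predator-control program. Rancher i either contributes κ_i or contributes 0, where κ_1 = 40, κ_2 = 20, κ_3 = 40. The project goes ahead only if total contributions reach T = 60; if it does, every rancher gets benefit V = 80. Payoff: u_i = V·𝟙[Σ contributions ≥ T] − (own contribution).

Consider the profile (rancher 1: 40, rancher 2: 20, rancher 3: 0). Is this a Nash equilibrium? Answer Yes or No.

Total = 60 ≥ 60: provided.
Rancher 1 (pledges 40, payoff 40): dropping to 0 → total 20, payoff 0. No gain.
Rancher 2 (pledges 20, payoff 60): dropping to 0 → total 40, payoff 0. No gain.
Rancher 3 (pledges 0, payoff 80): pledging 40 → total 100, payoff 40. No gain.

Yes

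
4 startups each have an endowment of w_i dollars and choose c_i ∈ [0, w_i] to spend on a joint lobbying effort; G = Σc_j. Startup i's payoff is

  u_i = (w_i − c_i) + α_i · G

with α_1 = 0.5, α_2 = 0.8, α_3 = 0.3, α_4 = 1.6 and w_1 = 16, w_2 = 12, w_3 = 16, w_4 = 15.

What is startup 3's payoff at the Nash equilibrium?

∂u_i/∂c_i = α_i − 1, so startup i contributes w_i if α_i > 1, else 0.
α_i > 1 for i ∈ {4}; NE contributions (0, 0, 0, 15), G = 15.
u_3 = (16 − 0) + 0.3·15 = 20.5.

20.5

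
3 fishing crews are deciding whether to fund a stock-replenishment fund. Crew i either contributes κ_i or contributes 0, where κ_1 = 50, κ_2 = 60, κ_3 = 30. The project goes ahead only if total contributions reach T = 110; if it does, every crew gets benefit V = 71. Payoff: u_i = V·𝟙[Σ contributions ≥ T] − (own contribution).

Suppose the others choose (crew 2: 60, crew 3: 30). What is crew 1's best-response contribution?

50

Others' total = 90. Contributing 50 brings total to 140 ≥ 110: gain V − κ_1 = 21.
Best response: 50.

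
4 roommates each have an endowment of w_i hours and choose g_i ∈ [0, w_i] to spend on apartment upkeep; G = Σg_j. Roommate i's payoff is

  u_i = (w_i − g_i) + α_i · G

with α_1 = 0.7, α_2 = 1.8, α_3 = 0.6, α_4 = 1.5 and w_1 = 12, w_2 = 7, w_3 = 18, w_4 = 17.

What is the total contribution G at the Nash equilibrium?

24

∂u_i/∂g_i = α_i − 1, so roommate i contributes w_i if α_i > 1, else 0.
α_i > 1 for i ∈ {2, 4}; NE contributions (0, 7, 0, 17), G = 24.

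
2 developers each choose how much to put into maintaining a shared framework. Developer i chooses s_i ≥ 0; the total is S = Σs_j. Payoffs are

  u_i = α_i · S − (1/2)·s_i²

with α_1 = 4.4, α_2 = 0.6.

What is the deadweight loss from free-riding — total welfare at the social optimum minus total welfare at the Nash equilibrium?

9.86

Developer i's FOC: ∂u_i/∂s_i = α_i − s_i = 0, so s_i* = α_i.
NE contributions = (4.4, 0.6); S = 5.
W^NE = (Σα)·S − ½Σα_i² = 5² − ½·19.72 = 15.14.
Planner sets s_i = Σα_j = 5 for every i, so S^SO = 2·5 = 10.
W^SO = (Σα)·S^SO − ½·2·(Σα)² = (2/2)·5² = 25.
Deadweight loss = W^SO − W^NE = 9.86.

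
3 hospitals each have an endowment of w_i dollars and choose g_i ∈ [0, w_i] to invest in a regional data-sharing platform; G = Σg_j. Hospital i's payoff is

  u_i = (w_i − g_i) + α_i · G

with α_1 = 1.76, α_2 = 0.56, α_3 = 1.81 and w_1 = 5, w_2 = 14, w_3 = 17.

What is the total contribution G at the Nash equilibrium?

22

∂u_i/∂g_i = α_i − 1, so hospital i contributes w_i if α_i > 1, else 0.
α_i > 1 for i ∈ {1, 3}; NE contributions (5, 0, 17), G = 22.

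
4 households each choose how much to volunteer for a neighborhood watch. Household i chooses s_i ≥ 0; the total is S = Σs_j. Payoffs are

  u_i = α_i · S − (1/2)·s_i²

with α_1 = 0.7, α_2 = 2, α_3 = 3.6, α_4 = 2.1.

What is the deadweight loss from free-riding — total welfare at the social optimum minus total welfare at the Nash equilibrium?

81.49

Household i's FOC: ∂u_i/∂s_i = α_i − s_i = 0, so s_i* = α_i.
NE contributions = (0.7, 2, 3.6, 2.1); S = 8.4.
W^NE = (Σα)·S − ½Σα_i² = 8.4² − ½·21.86 = 59.63.
Planner sets s_i = Σα_j = 8.4 for every i, so S^SO = 4·8.4 = 33.6.
W^SO = (Σα)·S^SO − ½·4·(Σα)² = (4/2)·8.4² = 141.12.
Deadweight loss = W^SO − W^NE = 81.49.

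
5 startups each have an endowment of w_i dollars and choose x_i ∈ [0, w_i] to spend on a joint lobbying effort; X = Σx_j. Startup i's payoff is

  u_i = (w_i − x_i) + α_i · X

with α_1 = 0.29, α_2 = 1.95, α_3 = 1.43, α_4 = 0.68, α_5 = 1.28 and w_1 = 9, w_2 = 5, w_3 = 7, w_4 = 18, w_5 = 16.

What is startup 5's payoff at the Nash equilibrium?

∂u_i/∂x_i = α_i − 1, so startup i contributes w_i if α_i > 1, else 0.
α_i > 1 for i ∈ {2, 3, 5}; NE contributions (0, 5, 7, 0, 16), X = 28.
u_5 = (16 − 16) + 1.28·28 = 35.84.

35.84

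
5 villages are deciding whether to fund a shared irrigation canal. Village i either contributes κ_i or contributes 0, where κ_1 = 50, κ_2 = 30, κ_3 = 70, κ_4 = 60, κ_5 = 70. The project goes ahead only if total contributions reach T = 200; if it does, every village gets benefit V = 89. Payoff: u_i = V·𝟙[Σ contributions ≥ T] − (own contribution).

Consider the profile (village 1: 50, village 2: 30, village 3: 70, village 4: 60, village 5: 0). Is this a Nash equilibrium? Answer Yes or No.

Total = 210 ≥ 200: provided.
Village 1 (pledges 50, payoff 39): dropping to 0 → total 160, payoff 0. No gain.
Village 2 (pledges 30, payoff 59): dropping to 0 → total 180, payoff 0. No gain.
Village 3 (pledges 70, payoff 19): dropping to 0 → total 140, payoff 0. No gain.
Village 4 (pledges 60, payoff 29): dropping to 0 → total 150, payoff 0. No gain.
Village 5 (pledges 0, payoff 89): pledging 70 → total 280, payoff 19. No gain.

Yes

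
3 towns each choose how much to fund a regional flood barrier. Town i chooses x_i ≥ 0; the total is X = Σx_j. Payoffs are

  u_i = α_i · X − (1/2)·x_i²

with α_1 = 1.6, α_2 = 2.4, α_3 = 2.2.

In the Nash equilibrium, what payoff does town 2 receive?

12

Town i's FOC: ∂u_i/∂x_i = α_i − x_i = 0, so x_i* = α_i.
NE contributions = (1.6, 2.4, 2.2); X = 6.2.
u_2 = α_2·X − ½·(x_2)² = 2.4·6.2 − ½·2.4² = 12.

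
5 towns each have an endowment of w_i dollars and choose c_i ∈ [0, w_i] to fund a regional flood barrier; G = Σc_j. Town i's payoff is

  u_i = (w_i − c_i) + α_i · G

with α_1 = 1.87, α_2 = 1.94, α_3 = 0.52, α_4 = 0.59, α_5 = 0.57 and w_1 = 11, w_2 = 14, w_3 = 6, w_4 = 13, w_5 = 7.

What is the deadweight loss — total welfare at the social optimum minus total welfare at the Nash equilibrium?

116.74

∂u_i/∂c_i = α_i − 1, so town i contributes w_i if α_i > 1, else 0.
α_i > 1 for i ∈ {1, 2}; NE contributions (11, 14, 0, 0, 0), G = 25.
W^NE = Σw_i − G^NE + (Σα_i)·G^NE = 51 + 4.49·25 = 163.25.
Planner: ∂(Σu_j)/∂c_i = Σα_j − 1 = 4.49 > 0, so everyone contributes w_i; G^SO = 51, W^SO = 51 + 4.49·51 = 279.99.
Deadweight loss = 116.74.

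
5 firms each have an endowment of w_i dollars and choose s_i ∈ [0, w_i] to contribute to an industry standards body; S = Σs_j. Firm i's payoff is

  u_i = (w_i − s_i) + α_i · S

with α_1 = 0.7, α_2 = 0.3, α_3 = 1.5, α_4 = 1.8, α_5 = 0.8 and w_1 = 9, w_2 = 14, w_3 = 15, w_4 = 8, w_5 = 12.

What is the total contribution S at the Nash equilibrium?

∂u_i/∂s_i = α_i − 1, so firm i contributes w_i if α_i > 1, else 0.
α_i > 1 for i ∈ {3, 4}; NE contributions (0, 0, 15, 8, 0), S = 23.

23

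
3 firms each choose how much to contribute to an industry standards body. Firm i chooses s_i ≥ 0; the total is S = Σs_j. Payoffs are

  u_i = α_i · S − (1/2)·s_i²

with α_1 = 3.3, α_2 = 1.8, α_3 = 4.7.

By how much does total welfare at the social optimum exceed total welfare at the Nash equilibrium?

Firm i's FOC: ∂u_i/∂s_i = α_i − s_i = 0, so s_i* = α_i.
NE contributions = (3.3, 1.8, 4.7); S = 9.8.
W^NE = (Σα)·S − ½Σα_i² = 9.8² − ½·36.22 = 77.93.
Planner sets s_i = Σα_j = 9.8 for every i, so S^SO = 3·9.8 = 29.4.
W^SO = (Σα)·S^SO − ½·3·(Σα)² = (3/2)·9.8² = 144.06.
Deadweight loss = W^SO − W^NE = 66.13.

66.13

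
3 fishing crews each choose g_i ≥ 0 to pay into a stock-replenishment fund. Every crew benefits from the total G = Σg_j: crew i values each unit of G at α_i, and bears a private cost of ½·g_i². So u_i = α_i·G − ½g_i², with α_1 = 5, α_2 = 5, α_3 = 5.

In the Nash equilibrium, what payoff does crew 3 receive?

62.5

Crew i's FOC: ∂u_i/∂g_i = α_i − g_i = 0, so g_i* = α_i.
NE contributions = (5, 5, 5); G = 15.
u_3 = α_3·G − ½·(g_3)² = 5·15 − ½·5² = 62.5.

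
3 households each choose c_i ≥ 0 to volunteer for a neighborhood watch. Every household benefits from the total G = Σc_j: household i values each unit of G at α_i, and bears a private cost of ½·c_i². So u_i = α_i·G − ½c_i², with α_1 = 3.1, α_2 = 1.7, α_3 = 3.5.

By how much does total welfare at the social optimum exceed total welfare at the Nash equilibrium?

46.82

Household i's FOC: ∂u_i/∂c_i = α_i − c_i = 0, so c_i* = α_i.
NE contributions = (3.1, 1.7, 3.5); G = 8.3.
W^NE = (Σα)·G − ½Σα_i² = 8.3² − ½·24.75 = 56.515.
Planner sets c_i = Σα_j = 8.3 for every i, so G^SO = 3·8.3 = 24.9.
W^SO = (Σα)·G^SO − ½·3·(Σα)² = (3/2)·8.3² = 103.335.
Deadweight loss = W^SO − W^NE = 46.82.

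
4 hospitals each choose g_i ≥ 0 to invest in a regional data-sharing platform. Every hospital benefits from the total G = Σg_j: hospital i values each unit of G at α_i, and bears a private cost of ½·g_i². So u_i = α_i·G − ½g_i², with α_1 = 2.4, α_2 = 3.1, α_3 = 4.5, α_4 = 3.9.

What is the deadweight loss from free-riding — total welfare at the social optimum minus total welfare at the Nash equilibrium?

218.625

Hospital i's FOC: ∂u_i/∂g_i = α_i − g_i = 0, so g_i* = α_i.
NE contributions = (2.4, 3.1, 4.5, 3.9); G = 13.9.
W^NE = (Σα)·G − ½Σα_i² = 13.9² − ½·50.83 = 167.795.
Planner sets g_i = Σα_j = 13.9 for every i, so G^SO = 4·13.9 = 55.6.
W^SO = (Σα)·G^SO − ½·4·(Σα)² = (4/2)·13.9² = 386.42.
Deadweight loss = W^SO − W^NE = 218.625.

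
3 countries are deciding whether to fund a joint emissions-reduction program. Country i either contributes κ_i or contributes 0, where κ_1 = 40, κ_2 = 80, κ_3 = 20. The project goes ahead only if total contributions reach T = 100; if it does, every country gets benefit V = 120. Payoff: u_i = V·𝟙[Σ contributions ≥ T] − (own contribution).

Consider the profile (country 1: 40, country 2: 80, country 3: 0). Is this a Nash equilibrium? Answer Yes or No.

Total = 120 ≥ 100: provided.
Country 1 (pledges 40, payoff 80): dropping to 0 → total 80, payoff 0. No gain.
Country 2 (pledges 80, payoff 40): dropping to 0 → total 40, payoff 0. No gain.
Country 3 (pledges 0, payoff 120): pledging 20 → total 140, payoff 100. No gain.

Yes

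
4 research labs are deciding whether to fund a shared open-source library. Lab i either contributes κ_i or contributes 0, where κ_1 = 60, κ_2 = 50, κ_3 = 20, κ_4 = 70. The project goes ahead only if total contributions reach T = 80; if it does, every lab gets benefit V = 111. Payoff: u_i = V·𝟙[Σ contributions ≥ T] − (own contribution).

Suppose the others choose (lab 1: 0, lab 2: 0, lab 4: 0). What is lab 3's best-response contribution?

0

Others' total = 0. Even contributing 20 gives 20 < 80: no benefit either way.
Best response: 0.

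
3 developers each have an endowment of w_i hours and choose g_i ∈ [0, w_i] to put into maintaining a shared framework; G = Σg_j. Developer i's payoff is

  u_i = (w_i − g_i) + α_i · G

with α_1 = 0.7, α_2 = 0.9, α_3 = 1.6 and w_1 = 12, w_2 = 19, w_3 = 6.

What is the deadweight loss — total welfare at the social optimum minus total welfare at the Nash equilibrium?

∂u_i/∂g_i = α_i − 1, so developer i contributes w_i if α_i > 1, else 0.
α_i > 1 for i ∈ {3}; NE contributions (0, 0, 6), G = 6.
W^NE = Σw_i − G^NE + (Σα_i)·G^NE = 37 + 2.2·6 = 50.2.
Planner: ∂(Σu_j)/∂g_i = Σα_j − 1 = 2.2 > 0, so everyone contributes w_i; G^SO = 37, W^SO = 37 + 2.2·37 = 118.4.
Deadweight loss = 68.2.

68.2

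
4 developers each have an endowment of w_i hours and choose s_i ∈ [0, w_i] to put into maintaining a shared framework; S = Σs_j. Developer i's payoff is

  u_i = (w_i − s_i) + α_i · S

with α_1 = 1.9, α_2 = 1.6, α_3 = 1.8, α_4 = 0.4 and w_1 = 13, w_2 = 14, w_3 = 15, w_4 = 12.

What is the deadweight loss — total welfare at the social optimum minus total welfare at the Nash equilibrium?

56.4

∂u_i/∂s_i = α_i − 1, so developer i contributes w_i if α_i > 1, else 0.
α_i > 1 for i ∈ {1, 2, 3}; NE contributions (13, 14, 15, 0), S = 42.
W^NE = Σw_i − S^NE + (Σα_i)·S^NE = 54 + 4.7·42 = 251.4.
Planner: ∂(Σu_j)/∂s_i = Σα_j − 1 = 4.7 > 0, so everyone contributes w_i; S^SO = 54, W^SO = 54 + 4.7·54 = 307.8.
Deadweight loss = 56.4.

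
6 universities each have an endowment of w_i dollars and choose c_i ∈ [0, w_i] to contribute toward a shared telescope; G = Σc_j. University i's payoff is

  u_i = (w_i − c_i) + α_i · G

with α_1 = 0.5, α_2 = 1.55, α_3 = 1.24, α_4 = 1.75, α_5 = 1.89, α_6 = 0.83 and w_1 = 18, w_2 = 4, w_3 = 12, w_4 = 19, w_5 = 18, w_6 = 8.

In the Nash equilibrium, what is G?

∂u_i/∂c_i = α_i − 1, so university i contributes w_i if α_i > 1, else 0.
α_i > 1 for i ∈ {2, 3, 4, 5}; NE contributions (0, 4, 12, 19, 18, 0), G = 53.

53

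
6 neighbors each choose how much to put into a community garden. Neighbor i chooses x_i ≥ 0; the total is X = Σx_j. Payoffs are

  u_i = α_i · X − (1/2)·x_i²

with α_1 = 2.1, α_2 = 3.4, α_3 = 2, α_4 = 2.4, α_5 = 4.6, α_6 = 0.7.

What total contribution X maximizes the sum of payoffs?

91.2

Planner FOC: ∂(Σu_j)/∂x_i = (Σα_j) − x_i = 0, so x_i^SO = Σα_j = 15.2 for every i; X^SO = 91.2.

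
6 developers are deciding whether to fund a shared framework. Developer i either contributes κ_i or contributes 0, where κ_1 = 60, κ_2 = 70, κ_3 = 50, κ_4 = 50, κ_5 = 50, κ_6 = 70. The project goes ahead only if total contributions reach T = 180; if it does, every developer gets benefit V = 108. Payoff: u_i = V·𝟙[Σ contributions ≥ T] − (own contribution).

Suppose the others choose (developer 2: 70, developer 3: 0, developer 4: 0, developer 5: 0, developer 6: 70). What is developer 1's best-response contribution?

60

Others' total = 140. Contributing 60 brings total to 200 ≥ 180: gain V − κ_1 = 48.
Best response: 60.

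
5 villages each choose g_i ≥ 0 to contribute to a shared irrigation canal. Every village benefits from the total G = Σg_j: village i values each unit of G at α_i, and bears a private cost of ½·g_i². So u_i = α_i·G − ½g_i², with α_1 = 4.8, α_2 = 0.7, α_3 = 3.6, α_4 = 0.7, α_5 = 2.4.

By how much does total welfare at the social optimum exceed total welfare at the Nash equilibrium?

Village i's FOC: ∂u_i/∂g_i = α_i − g_i = 0, so g_i* = α_i.
NE contributions = (4.8, 0.7, 3.6, 0.7, 2.4); G = 12.2.
W^NE = (Σα)·G − ½Σα_i² = 12.2² − ½·42.74 = 127.47.
Planner sets g_i = Σα_j = 12.2 for every i, so G^SO = 5·12.2 = 61.
W^SO = (Σα)·G^SO − ½·5·(Σα)² = (5/2)·12.2² = 372.1.
Deadweight loss = W^SO − W^NE = 244.63.

244.63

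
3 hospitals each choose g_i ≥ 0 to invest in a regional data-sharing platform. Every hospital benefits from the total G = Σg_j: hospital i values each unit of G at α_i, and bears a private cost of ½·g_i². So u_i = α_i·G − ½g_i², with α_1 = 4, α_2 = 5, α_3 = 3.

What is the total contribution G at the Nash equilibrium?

12

Hospital i's FOC: ∂u_i/∂g_i = α_i − g_i = 0, so g_i* = α_i.
NE contributions = (4, 5, 3); G = 12.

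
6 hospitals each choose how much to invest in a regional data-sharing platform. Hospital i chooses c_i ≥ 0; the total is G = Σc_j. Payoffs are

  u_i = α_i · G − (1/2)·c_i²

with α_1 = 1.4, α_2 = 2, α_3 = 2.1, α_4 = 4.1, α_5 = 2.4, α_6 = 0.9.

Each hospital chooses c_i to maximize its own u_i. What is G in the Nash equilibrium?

12.9

Hospital i's FOC: ∂u_i/∂c_i = α_i − c_i = 0, so c_i* = α_i.
NE contributions = (1.4, 2, 2.1, 4.1, 2.4, 0.9); G = 12.9.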